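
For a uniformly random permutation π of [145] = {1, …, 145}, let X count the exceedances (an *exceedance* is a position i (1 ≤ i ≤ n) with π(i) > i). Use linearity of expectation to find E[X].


Write X = Σ_{i=1}^{145} X_i, where X_i = 1_{π(i) > i}.
For each fixed i, π(i) is uniform over {1, …, 145} (marginal of a uniform permutation), so P[π(i) > i] = (n − i)/n. Summing: Σ_{i=1}^{145} (n − i)/n = (0 + 1 + … + 144)/145 = 145(145 − 1)/(2·145) = (145 − 1)/2.
Hence E[X] = Σ_{i=1}^{145} (145 − i)/145 = 72 ≈ 72.0000.

E[X] = 72 = 72.0000.


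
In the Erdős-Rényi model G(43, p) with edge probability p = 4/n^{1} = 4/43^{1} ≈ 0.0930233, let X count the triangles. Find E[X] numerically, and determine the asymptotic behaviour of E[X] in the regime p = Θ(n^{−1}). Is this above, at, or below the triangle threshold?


Number of potential triangles: C(43, 3) = 12341.
Each occurs with probability p³ ≈ (0.0930233)³ ≈ 8.04960570e-04.
By linearity: E[X] = C(43, 3)·p³ ≈ 12341 · 8.04960570e-04 ≈ 9.934018.
Here α = 1, so p = 4/n is exactly at the triangle threshold p ~ 1/n. Asymptotically E[X] → c³/6 = 4³/6 = 32/3 ≈ 10.666667, a bounded constant. In this regime the triangle count is asymptotically Poisson(c³/6).

E[X] ≈ 9.934018; in regime p = Θ(1/n^{1}) E[X] stays bounded (at the triangle threshold p ~ 1/n).


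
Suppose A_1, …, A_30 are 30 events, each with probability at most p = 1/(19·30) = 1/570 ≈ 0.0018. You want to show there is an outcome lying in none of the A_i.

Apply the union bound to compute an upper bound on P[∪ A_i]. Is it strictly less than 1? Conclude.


Union bound: P[∪_{i=1}^{30} A_i] ≤ Σ_i P[A_i] ≤ 30·p = 30·(1/570) = 1/19.
Numerically: 1/19 ≈ 0.0526.
Is 1/19 < 1? YES.
Since P[∪ A_i] ≤ 1/19 < 1, the complement has P[∩ A_i^c] ≥ 1 − 1/19 = 18/19 > 0, so some outcome avoids every A_i.

30·p = 1/19 ≈ 0.0526; existence CERTIFIED by the union bound.


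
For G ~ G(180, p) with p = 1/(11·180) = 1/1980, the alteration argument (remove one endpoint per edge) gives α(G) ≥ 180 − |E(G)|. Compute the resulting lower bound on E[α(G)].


E[|E(G)|] = C(180, 2)·p = 16110 · (1/1980) = 179/22.
E[α(G)] ≥ n − E[|E(G)|] = 180 − 179/22 = 3781/22.
Numerically: ≈ 171.864.
(This is only a lower bound; the true E[α(G)] may be larger.)

E[α(G)] ≥ 3781/22 ≈ 171.864.


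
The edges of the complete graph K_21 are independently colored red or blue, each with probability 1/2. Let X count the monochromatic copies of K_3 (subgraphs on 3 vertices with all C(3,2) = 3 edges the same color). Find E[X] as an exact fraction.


Let X = Σ_S X_S over the C(21, 3) = 1330 subsets S of size 3, where X_S = 1 if the K_3 on S is monochromatic.
For a fixed S, the K_3 on S has C(3, 2) = 3 edges. P[all 3 edges red] = (1/2)^3, and likewise for blue, so P[monochromatic] = 2·(1/2)^3 = 2^{1 − 3} = 1/4.
By linearity: E[X] = C(21, 3) · 2^{1 − 3} = 1330 · 1/4 = 665/2.
Numerically: E[X] ≈ 332.500000.

E[X] = C(21,3)·2^(1−C(3,2)) = 665/2 ≈ 332.500000.


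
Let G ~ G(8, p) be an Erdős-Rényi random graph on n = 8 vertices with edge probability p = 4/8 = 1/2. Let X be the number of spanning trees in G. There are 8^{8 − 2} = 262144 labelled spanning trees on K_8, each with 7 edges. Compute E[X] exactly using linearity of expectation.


K_8 has 8^{8 − 2} = 262144 labelled spanning trees.
For each such spanning tree H, let X_H = 1 if all 7 edges of H are present in G. Then P[X_H = 1] = p^{7} = (1/2)^{7} = 1/128.
By linearity: E[X] = Σ_H E[X_H] = 262144 · p^{7} = 262144 · 1/128 = 2048.
Numerically: E[X] ≈ 2048.

E[X] = 262144 · (1/2)^{7} = 2048 ≈ 2048.


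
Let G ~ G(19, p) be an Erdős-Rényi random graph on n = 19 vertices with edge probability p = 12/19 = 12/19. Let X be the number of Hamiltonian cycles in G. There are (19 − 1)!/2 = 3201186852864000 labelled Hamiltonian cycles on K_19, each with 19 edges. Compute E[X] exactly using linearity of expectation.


K_19 has (19 − 1)!/2 = 3201186852864000 labelled Hamiltonian cycles.
For each such Hamiltonian cycle H, let X_H = 1 if all 19 edges of H are present in G. Then P[X_H = 1] = p^{19} = (12/19)^{19} = 319479999370622926848/1978419655660313589123979.
By linearity: E[X] = Σ_H E[X_H] = 3201186852864000 · p^{19} = 3201186852864000 · 319479999370622926848/1978419655660313589123979 = 1022715173738237107931793611292672000/1978419655660313589123979.
Numerically: E[X] ≈ 5.169e+11.

E[X] = 3201186852864000 · (12/19)^{19} = 1022715173738237107931793611292672000/1978419655660313589123979 ≈ 5.169e+11.


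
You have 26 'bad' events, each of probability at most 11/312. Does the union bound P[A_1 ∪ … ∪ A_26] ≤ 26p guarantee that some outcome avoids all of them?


Union bound: P[∪_{i=1}^{26} A_i] ≤ Σ_i P[A_i] ≤ 26·p = 26·(11/312) = 11/12.
Numerically: 11/12 ≈ 0.9166667.
Is 11/12 < 1? YES.
Since P[∪ A_i] ≤ 11/12 < 1, the complement has P[∩ A_i^c] ≥ 1 − 11/12 = 1/12 > 0, so some outcome avoids every A_i.

26·p = 11/12 ≈ 0.9166667; existence CERTIFIED by the union bound.


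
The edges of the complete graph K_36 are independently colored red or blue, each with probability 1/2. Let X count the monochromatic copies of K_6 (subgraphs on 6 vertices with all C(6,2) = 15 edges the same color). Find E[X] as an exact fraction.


Let X = Σ_S X_S over the C(36, 6) = 1947792 subsets S of size 6, where X_S = 1 if the K_6 on S is monochromatic.
For a fixed S, the K_6 on S has C(6, 2) = 15 edges. P[all 15 edges red] = (1/2)^15, and likewise for blue, so P[monochromatic] = 2·(1/2)^15 = 2^{1 − 15} = 1/16384.
Summing: E[X] = C(36, 6) · 2^{1 − 15} = 1947792 · 1/16384 = 121737/1024.
Numerically: E[X] ≈ 118.8838.

E[X] = C(36,6)·2^(1−C(6,2)) = 121737/1024 ≈ 118.8838.


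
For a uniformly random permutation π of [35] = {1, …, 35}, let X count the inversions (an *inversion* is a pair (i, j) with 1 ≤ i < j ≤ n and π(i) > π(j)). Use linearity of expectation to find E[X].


Write X = Σ X_I over the C(35, 2) = 595 pairs i < j, with X_I the indicator of one inversion.
There are 595 indicators.
For each fixed pair i < j, the values π(i) and π(j) are two distinct elements of {1, …, 35} in uniformly random order; by symmetry P[π(i) > π(j)] = 1/2.
By linearity: E[X] = 595 · (1/2) = C(35, 2) · (1/2) = 595/2 = 595/2 ≈ 297.500.

E[X] = 595/2 = 297.500.


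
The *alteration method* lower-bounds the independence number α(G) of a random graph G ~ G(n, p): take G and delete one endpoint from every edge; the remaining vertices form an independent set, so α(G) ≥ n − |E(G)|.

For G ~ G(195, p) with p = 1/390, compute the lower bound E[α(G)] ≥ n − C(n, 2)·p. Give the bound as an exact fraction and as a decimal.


E[|E(G)|] = C(195, 2)·p = 18915 · (1/390) = 97/2.
E[α(G)] ≥ n − E[|E(G)|] = 195 − 97/2 = 293/2.
Numerically: ≈ 146.500000.
(This is only a lower bound; the true E[α(G)] may be larger.)

E[α(G)] ≥ 293/2 ≈ 146.500000.


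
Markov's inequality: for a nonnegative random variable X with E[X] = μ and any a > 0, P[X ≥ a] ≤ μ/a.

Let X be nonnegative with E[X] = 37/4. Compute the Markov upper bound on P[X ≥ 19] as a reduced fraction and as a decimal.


μ = E[X] = 37/4, a = 19.
Markov: P[X ≥ 19] ≤ μ/a = (37/4)/19 = 37/76.
Numerically: ≈ 0.4868.
(Since a = 19 > μ = 9.2500, the bound 37/76 is < 1 and informative.)

P[X ≥ 19] ≤ 37/76 ≈ 0.4868.


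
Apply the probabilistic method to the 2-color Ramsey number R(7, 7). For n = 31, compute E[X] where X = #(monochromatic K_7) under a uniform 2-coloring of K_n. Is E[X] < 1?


E[X] = C(31, 7) · 2^{1 − 21} = 2629575 · 2^{−20} = 2629575/1048576.
As a reduced fraction: E[X] = 2629575/1048576 ≈ 2.5078.
Is E[X] < 1? NO.
Since E[X] ≥ 1, the first-moment bound is inconclusive at n = 31; it does NOT by itself certify R(7, 7) > 31.

E[X] = 2629575/1048576 ≈ 2.5078; E[X] ≥ 1; first-moment method inconclusive here.


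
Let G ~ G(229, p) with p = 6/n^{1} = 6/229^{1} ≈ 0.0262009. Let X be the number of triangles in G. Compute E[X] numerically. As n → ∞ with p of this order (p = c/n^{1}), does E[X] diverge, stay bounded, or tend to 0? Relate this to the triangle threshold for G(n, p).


Number of potential triangles: C(229, 3) = 1975354.
Each occurs with probability p³ ≈ (0.0262009)³ ≈ 1.79865266e-05.
By linearity: E[X] = C(229, 3)·p³ ≈ 1975354 · 1.79865266e-05 ≈ 35.529757.
Here α = 1, so p = 6/n is exactly at the triangle threshold p ~ 1/n. Asymptotically E[X] → c³/6 = 6³/6 = 36 ≈ 36.000000, a bounded constant. In this regime the triangle count is asymptotically Poisson(c³/6).

E[X] ≈ 35.529757; in regime p = Θ(1/n^{1}) E[X] stays bounded (at the triangle threshold p ~ 1/n).


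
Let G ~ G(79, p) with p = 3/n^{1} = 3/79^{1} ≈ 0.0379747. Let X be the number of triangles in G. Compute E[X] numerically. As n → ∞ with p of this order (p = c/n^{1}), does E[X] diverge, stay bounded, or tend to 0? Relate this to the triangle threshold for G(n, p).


Number of potential triangles: C(79, 3) = 79079.
Each occurs with probability p³ ≈ (0.0379747)³ ≈ 5.47624022e-05.
By linearity: E[X] = C(79, 3)·p³ ≈ 79079 · 5.47624022e-05 ≈ 4.330556.
Here α = 1, so p = 3/n is exactly at the triangle threshold p ~ 1/n. Asymptotically E[X] → c³/6 = 3³/6 = 9/2 ≈ 4.500000, a bounded constant. In this regime the triangle count is asymptotically Poisson(c³/6).

E[X] ≈ 4.330556; in regime p = Θ(1/n^{1}) E[X] stays bounded (at the triangle threshold p ~ 1/n).


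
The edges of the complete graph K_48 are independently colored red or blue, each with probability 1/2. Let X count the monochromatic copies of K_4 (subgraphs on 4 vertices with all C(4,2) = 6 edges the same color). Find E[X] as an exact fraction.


Let X = Σ_S X_S over the C(48, 4) = 194580 subsets S of size 4, where X_S = 1 if the K_4 on S is monochromatic.
For a fixed S, the K_4 on S has C(4, 2) = 6 edges. P[all 6 edges red] = (1/2)^6, and likewise for blue, so P[monochromatic] = 2·(1/2)^6 = 2^{1 − 6} = 1/32.
By linearity of expectation: E[X] = C(48, 4) · 2^{1 − 6} = 194580 · 1/32 = 48645/8.
Numerically: E[X] ≈ 6080.62500.

E[X] = C(48,4)·2^(1−C(4,2)) = 48645/8 ≈ 6080.62500.


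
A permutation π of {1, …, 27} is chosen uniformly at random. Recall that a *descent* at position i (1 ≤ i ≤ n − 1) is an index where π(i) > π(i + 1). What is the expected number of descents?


Write X = Σ X_I over i = 1, …, 26, with X_I the indicator of one descent.
There are 26 indicators.
For each fixed i, the pair (π(i), π(i+1)) is a uniformly random ordered pair of distinct values from {1, …, 27}; by symmetry P[π(i) > π(i+1)] = 1/2.
By linearity: E[X] = 26 · (1/2) = (27 − 1) · (1/2) = 13 ≈ 13.000.

E[X] = 13 = 13.000.


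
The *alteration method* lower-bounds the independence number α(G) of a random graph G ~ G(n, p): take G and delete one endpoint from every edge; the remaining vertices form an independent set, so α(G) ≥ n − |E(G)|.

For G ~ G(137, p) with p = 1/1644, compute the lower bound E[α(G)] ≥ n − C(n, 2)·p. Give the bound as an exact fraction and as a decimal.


E[|E(G)|] = C(137, 2)·p = 9316 · (1/1644) = 17/3.
E[α(G)] ≥ n − E[|E(G)|] = 137 − 17/3 = 394/3.
Numerically: ≈ 131.3333.
(This is only a lower bound; the true E[α(G)] may be larger.)

E[α(G)] ≥ 394/3 ≈ 131.3333.


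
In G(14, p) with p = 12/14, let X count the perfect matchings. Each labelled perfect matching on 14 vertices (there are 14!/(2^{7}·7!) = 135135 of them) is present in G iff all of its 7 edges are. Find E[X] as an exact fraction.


K_14 has 14!/(2^{7}·7!) = 135135 labelled perfect matchings.
For each such perfect matching H, let X_H = 1 if all 7 edges of H are present in G. Then P[X_H = 1] = p^{7} = (6/7)^{7} = 279936/823543.
Summing the indicators: E[X] = Σ_H E[X_H] = 135135 · p^{7} = 135135 · 279936/823543 = 5404164480/117649.
Numerically: E[X] ≈ 4.59e+04.

E[X] = 135135 · (6/7)^{7} = 5404164480/117649 ≈ 4.59e+04.


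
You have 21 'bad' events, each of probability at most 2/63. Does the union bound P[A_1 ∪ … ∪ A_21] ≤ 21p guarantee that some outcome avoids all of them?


Union bound: P[∪_{i=1}^{21} A_i] ≤ Σ_i P[A_i] ≤ 21·p = 21·(2/63) = 2/3.
Numerically: 2/3 ≈ 0.6667.
Is 2/3 < 1? YES.
Since P[∪ A_i] ≤ 2/3 < 1, the complement has P[∩ A_i^c] ≥ 1 − 2/3 = 1/3 > 0, so some outcome avoids every A_i.

21·p = 2/3 ≈ 0.6667; existence CERTIFIED by the union bound.


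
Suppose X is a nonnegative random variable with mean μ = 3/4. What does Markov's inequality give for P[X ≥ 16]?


μ = E[X] = 3/4, a = 16.
Markov: P[X ≥ 16] ≤ μ/a = (3/4)/16 = 3/64.
Numerically: ≈ 0.047.
(Since a = 16 > μ = 0.750, the bound 3/64 is < 1 and informative.)

P[X ≥ 16] ≤ 3/64 ≈ 0.047.


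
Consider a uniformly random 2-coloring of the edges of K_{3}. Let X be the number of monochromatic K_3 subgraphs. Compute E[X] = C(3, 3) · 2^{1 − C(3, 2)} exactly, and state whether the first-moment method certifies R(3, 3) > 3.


E[X] = C(3, 3) · 2^{1 − 3} = 1 · 2^{−2} = 1/4.
As a reduced fraction: E[X] = 1/4 ≈ 0.2500000.
Is E[X] < 1? YES.
Since E[X] < 1, there exists a 2-coloring of K_{3} with no monochromatic K_3; hence R(3, 3) > 3.

E[X] = 1/4 ≈ 0.2500000; E[X] < 1, so R(3, 3) > 3.


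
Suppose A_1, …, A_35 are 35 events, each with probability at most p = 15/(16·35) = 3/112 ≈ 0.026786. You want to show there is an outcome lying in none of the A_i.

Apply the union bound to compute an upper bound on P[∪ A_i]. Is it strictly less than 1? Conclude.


Union bound: P[∪_{i=1}^{35} A_i] ≤ Σ_i P[A_i] ≤ 35·p = 35·(3/112) = 15/16.
Numerically: 15/16 ≈ 0.937500.
Is 15/16 < 1? YES.
Since P[∪ A_i] ≤ 15/16 < 1, the complement has P[∩ A_i^c] ≥ 1 − 15/16 = 1/16 > 0, so some outcome avoids every A_i.

35·p = 15/16 ≈ 0.937500; existence CERTIFIED by the union bound.


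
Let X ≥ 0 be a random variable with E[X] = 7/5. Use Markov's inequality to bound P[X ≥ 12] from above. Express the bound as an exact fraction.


μ = E[X] = 7/5, a = 12.
Markov: P[X ≥ 12] ≤ μ/a = (7/5)/12 = 7/60.
Numerically: ≈ 0.1167.
(Since a = 12 > μ = 1.4000, the bound 7/60 is < 1 and informative.)

P[X ≥ 12] ≤ 7/60 ≈ 0.1167.


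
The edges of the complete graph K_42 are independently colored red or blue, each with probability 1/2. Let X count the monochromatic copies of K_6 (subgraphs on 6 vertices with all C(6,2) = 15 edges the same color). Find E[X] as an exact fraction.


Let X = Σ_S X_S over the C(42, 6) = 5245786 subsets S of size 6, where X_S = 1 if the K_6 on S is monochromatic.
For a fixed S, the K_6 on S has C(6, 2) = 15 edges. P[all 15 edges red] = (1/2)^15, and likewise for blue, so P[monochromatic] = 2·(1/2)^15 = 2^{1 − 15} = 1/16384.
Summing: E[X] = C(42, 6) · 2^{1 − 15} = 5245786 · 1/16384 = 2622893/8192.
Numerically: E[X] ≈ 320.1774.

E[X] = C(42,6)·2^(1−C(6,2)) = 2622893/8192 ≈ 320.1774.


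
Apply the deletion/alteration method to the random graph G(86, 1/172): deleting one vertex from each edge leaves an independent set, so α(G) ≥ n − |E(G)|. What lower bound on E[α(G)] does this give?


E[|E(G)|] = C(86, 2)·p = 3655 · (1/172) = 85/4.
E[α(G)] ≥ n − E[|E(G)|] = 86 − 85/4 = 259/4.
Numerically: ≈ 64.750.
(This is only a lower bound; the true E[α(G)] may be larger.)

E[α(G)] ≥ 259/4 ≈ 64.750.


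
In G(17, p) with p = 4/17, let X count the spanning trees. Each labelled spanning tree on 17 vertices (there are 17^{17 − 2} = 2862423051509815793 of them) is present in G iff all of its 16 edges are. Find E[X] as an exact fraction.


K_17 has 17^{17 − 2} = 2862423051509815793 labelled spanning trees.
For each such spanning tree H, let X_H = 1 if all 16 edges of H are present in G. Then P[X_H = 1] = p^{16} = (4/17)^{16} = 4294967296/48661191875666868481.
By linearity of expectation: E[X] = Σ_H E[X_H] = 2862423051509815793 · p^{16} = 2862423051509815793 · 4294967296/48661191875666868481 = 4294967296/17.
Numerically: E[X] ≈ 2.526e+08.

E[X] = 2862423051509815793 · (4/17)^{16} = 4294967296/17 ≈ 2.526e+08.


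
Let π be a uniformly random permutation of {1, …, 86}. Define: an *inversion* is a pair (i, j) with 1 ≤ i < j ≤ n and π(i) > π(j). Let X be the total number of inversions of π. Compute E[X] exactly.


Write X = Σ X_I over the C(86, 2) = 3655 pairs i < j, with X_I the indicator of one inversion.
There are 3655 indicators.
For each fixed pair i < j, the values π(i) and π(j) are two distinct elements of {1, …, 86} in uniformly random order; by symmetry P[π(i) > π(j)] = 1/2.
By linearity: E[X] = 3655 · (1/2) = C(86, 2) · (1/2) = 3655/2 = 3655/2 ≈ 1827.500000.

E[X] = 3655/2 = 1827.500000.


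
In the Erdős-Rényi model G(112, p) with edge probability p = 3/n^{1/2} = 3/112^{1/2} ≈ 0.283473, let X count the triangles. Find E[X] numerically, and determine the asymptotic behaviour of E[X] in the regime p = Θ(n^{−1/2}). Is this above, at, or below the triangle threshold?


Number of potential triangles: C(112, 3) = 227920.
Each occurs with probability p³ ≈ (0.283473)³ ≈ 2.27791089e-02.
By linearity: E[X] = C(112, 3)·p³ ≈ 227920 · 2.27791089e-02 ≈ 5191.814492.
Since α = 1/2 < 1, p = c/n^{1/2} ≫ 1/n is above the triangle threshold p ~ 1/n. Asymptotically E[X] ~ (c³/6)·n^{3(1−α)} = (3³/6)·n^{1.5} → ∞; triangles are abundant w.h.p.

E[X] ≈ 5191.814492; in regime p = Θ(1/n^{1/2}) E[X] diverges (above the triangle threshold p ~ 1/n).


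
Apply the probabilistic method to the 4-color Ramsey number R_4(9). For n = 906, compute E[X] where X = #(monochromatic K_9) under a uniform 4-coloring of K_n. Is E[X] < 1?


E[X] = C(906, 9) · 4^{1 − 36} = 1089130176400609441450 · 4^{−35} = 1089130176400609441450/1180591620717411303424.
As a reduced fraction: E[X] = 544565088200304720725/590295810358705651712 ≈ 0.9225.
Is E[X] < 1? YES.
Since E[X] < 1, there exists a 4-coloring of K_{906} with no monochromatic K_9; hence R_4(9) > 906.

E[X] = 544565088200304720725/590295810358705651712 ≈ 0.9225; E[X] < 1, so R_4(9) > 906.


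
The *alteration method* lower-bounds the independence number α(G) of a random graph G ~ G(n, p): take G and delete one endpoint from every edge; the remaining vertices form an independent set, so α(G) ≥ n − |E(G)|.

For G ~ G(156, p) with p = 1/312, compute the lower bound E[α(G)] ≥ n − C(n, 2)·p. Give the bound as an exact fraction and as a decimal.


E[|E(G)|] = C(156, 2)·p = 12090 · (1/312) = 155/4.
E[α(G)] ≥ n − E[|E(G)|] = 156 − 155/4 = 469/4.
Numerically: ≈ 117.250000.
(This is only a lower bound; the true E[α(G)] may be larger.)

E[α(G)] ≥ 469/4 ≈ 117.250000.


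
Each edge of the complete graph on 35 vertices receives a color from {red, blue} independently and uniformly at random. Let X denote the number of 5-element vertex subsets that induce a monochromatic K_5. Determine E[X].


Let X = Σ_S X_S over the C(35, 5) = 324632 subsets S of size 5, where X_S = 1 if the K_5 on S is monochromatic.
For a fixed S, the K_5 on S has C(5, 2) = 10 edges. P[all 10 edges red] = (1/2)^10, and likewise for blue, so P[monochromatic] = 2·(1/2)^10 = 2^{1 − 10} = 1/512.
By linearity of expectation: E[X] = C(35, 5) · 2^{1 − 10} = 324632 · 1/512 = 40579/64.
Numerically: E[X] ≈ 634.04688.

E[X] = C(35,5)·2^(1−C(5,2)) = 40579/64 ≈ 634.04688.


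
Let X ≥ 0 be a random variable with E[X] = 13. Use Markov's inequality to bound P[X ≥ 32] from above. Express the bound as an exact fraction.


μ = E[X] = 13, a = 32.
Markov: P[X ≥ 32] ≤ μ/a = (13)/32 = 13/32.
Numerically: ≈ 0.4062.
(Since a = 32 > μ = 13.0000, the bound 13/32 is < 1 and informative.)

P[X ≥ 32] ≤ 13/32 ≈ 0.4062.


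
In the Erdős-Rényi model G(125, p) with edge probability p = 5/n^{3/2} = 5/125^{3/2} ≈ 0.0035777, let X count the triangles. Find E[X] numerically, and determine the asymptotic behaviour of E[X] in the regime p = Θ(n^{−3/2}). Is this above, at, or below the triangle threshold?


Number of potential triangles: C(125, 3) = 317750.
Each occurs with probability p³ ≈ (0.0035777)³ ≈ 4.5794672e-08.
By linearity: E[X] = C(125, 3)·p³ ≈ 317750 · 4.5794672e-08 ≈ 0.01455.
Since α = 3/2 > 1, p = c/n^{3/2} = o(1/n) is below the triangle threshold p ~ 1/n. Asymptotically E[X] ~ (c³/6)·n^{3(1−α)} = (5³/6)·n^{-1.5} → 0, so by Markov's inequality G has no triangles w.h.p.

E[X] ≈ 0.01455; in regime p = Θ(1/n^{3/2}) E[X] tends to 0 (below the triangle threshold p ~ 1/n).


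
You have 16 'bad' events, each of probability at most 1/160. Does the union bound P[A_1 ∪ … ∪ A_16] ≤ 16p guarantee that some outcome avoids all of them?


Union bound: P[∪_{i=1}^{16} A_i] ≤ Σ_i P[A_i] ≤ 16·p = 16·(1/160) = 1/10.
Numerically: 1/10 ≈ 0.1000.
Is 1/10 < 1? YES.
Since P[∪ A_i] ≤ 1/10 < 1, the complement has P[∩ A_i^c] ≥ 1 − 1/10 = 9/10 > 0, so some outcome avoids every A_i.

16·p = 1/10 ≈ 0.1000; existence CERTIFIED by the union bound.


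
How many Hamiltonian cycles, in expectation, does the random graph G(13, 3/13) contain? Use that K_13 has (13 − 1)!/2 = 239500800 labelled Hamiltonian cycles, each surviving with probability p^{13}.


K_13 has (13 − 1)!/2 = 239500800 labelled Hamiltonian cycles.
For each such Hamiltonian cycle H, let X_H = 1 if all 13 edges of H are present in G. Then P[X_H = 1] = p^{13} = (3/13)^{13} = 1594323/302875106592253.
By linearity: E[X] = Σ_H E[X_H] = 239500800 · p^{13} = 239500800 · 1594323/302875106592253 = 381841633958400/302875106592253.
Numerically: E[X] ≈ 1.26072.

E[X] = 239500800 · (3/13)^{13} = 381841633958400/302875106592253 ≈ 1.26072.


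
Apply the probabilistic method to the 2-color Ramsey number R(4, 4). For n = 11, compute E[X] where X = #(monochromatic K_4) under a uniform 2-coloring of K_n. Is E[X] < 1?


E[X] = C(11, 4) · 2^{1 − 6} = 330 · 2^{−5} = 330/32.
As a reduced fraction: E[X] = 165/16 ≈ 10.31250.
Is E[X] < 1? NO.
Since E[X] ≥ 1, the first-moment bound is inconclusive at n = 11; it does NOT by itself certify R(4, 4) > 11.

E[X] = 165/16 ≈ 10.31250; E[X] ≥ 1; first-moment method inconclusive here.


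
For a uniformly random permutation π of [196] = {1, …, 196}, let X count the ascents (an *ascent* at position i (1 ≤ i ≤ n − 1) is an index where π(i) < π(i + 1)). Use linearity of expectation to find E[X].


Write X = Σ X_I over i = 1, …, 195, with X_I the indicator of one ascent.
There are 195 indicators.
For each fixed i, the pair (π(i), π(i+1)) is a uniformly random ordered pair of distinct values from {1, …, 196}; by symmetry P[π(i) < π(i+1)] = 1/2.
By linearity: E[X] = 195 · (1/2) = (196 − 1) · (1/2) = 195/2 ≈ 97.50000.

E[X] = 195/2 = 97.50000.


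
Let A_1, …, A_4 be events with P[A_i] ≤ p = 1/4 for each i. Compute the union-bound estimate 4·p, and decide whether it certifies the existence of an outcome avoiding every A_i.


Union bound: P[∪_{i=1}^{4} A_i] ≤ Σ_i P[A_i] ≤ 4·p = 4·(1/4) = 1.
Numerically: 1 ≈ 1.00000.
Is 1 < 1? NO.
Since the bound 1 is ≥ 1, the union bound is uninformative here; it does NOT by itself certify existence.

4·p = 1 ≈ 1.00000; existence NOT certified by the union bound.


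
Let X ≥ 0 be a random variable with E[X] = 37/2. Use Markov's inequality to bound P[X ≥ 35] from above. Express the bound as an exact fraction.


μ = E[X] = 37/2, a = 35.
Markov: P[X ≥ 35] ≤ μ/a = (37/2)/35 = 37/70.
Numerically: ≈ 0.529.
(Since a = 35 > μ = 18.500, the bound 37/70 is < 1 and informative.)

P[X ≥ 35] ≤ 37/70 ≈ 0.529.


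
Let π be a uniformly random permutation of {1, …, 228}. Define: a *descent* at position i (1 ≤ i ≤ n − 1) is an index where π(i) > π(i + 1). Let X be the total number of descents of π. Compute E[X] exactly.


Write X = Σ X_I over i = 1, …, 227, with X_I the indicator of one descent.
There are 227 indicators.
For each fixed i, the pair (π(i), π(i+1)) is a uniformly random ordered pair of distinct values from {1, …, 228}; by symmetry P[π(i) > π(i+1)] = 1/2.
By linearity: E[X] = 227 · (1/2) = (228 − 1) · (1/2) = 227/2 ≈ 113.500.

E[X] = 227/2 = 113.500.


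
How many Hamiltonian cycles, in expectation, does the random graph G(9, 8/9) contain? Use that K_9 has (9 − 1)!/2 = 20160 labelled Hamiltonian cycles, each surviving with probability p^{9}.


K_9 has (9 − 1)!/2 = 20160 labelled Hamiltonian cycles.
For each such Hamiltonian cycle H, let X_H = 1 if all 9 edges of H are present in G. Then P[X_H = 1] = p^{9} = (8/9)^{9} = 134217728/387420489.
By linearity: E[X] = Σ_H E[X_H] = 20160 · p^{9} = 20160 · 134217728/387420489 = 300647710720/43046721.
Numerically: E[X] ≈ 6.98e+03.

E[X] = 20160 · (8/9)^{9} = 300647710720/43046721 ≈ 6.98e+03.


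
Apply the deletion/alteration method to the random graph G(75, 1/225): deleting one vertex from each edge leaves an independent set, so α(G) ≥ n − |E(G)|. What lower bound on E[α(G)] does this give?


E[|E(G)|] = C(75, 2)·p = 2775 · (1/225) = 37/3.
E[α(G)] ≥ n − E[|E(G)|] = 75 − 37/3 = 188/3.
Numerically: ≈ 62.6667.
(This is only a lower bound; the true E[α(G)] may be larger.)

E[α(G)] ≥ 188/3 ≈ 62.6667.


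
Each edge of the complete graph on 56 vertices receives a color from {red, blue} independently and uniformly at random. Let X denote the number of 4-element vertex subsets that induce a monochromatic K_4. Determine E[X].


Let X = Σ_S X_S over the C(56, 4) = 367290 subsets S of size 4, where X_S = 1 if the K_4 on S is monochromatic.
For a fixed S, the K_4 on S has C(4, 2) = 6 edges. P[all 6 edges red] = (1/2)^6, and likewise for blue, so P[monochromatic] = 2·(1/2)^6 = 2^{1 − 6} = 1/32.
By linearity: E[X] = C(56, 4) · 2^{1 − 6} = 367290 · 1/32 = 183645/16.
Numerically: E[X] ≈ 11477.8125.

E[X] = C(56,4)·2^(1−C(4,2)) = 183645/16 ≈ 11477.8125.


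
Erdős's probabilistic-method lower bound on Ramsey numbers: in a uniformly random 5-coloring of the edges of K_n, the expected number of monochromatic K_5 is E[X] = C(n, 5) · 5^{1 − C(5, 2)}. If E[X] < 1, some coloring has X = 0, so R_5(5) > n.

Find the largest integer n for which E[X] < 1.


We need C(n, 5) · 5^{1 − 10} < 1, i.e. C(n, 5) < 5^{10 − 1} = 1953125.
Check values of n near the boundary:
  n = 46: C(46, 5) = 1370754; 1370754 < 1953125? YES
  n = 47: C(47, 5) = 1533939; 1533939 < 1953125? YES
  n = 48: C(48, 5) = 1712304; 1712304 < 1953125? YES
  n = 49: C(49, 5) = 1906884; 1906884 < 1953125? YES
  n = 50: C(50, 5) = 2118760; 2118760 < 1953125? NO
  n = 51: C(51, 5) = 2349060; 2349060 < 1953125? NO
The largest n with C(n, 5) < 1953125 is n = 49 (where E[X] = 1906884/1953125 ≈ 0.9763246). Hence R_5(5) > 49, i.e. R_5(5) ≥ 50.

Largest n = 49; hence R_5(5) > 49.


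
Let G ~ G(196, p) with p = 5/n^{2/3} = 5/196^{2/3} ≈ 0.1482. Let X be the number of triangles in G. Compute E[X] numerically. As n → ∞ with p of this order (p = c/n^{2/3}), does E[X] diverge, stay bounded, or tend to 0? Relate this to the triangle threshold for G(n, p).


Number of potential triangles: C(196, 3) = 1235780.
Each occurs with probability p³ ≈ (0.1482)³ ≈ 3.253853e-03.
By linearity: E[X] = C(196, 3)·p³ ≈ 1235780 · 3.253853e-03 ≈ 4021.0459.
Since α = 2/3 < 1, p = c/n^{2/3} ≫ 1/n is above the triangle threshold p ~ 1/n. Asymptotically E[X] ~ (c³/6)·n^{3(1−α)} = (5³/6)·n^{1} → ∞; triangles are abundant w.h.p.

E[X] ≈ 4021.0459; in regime p = Θ(1/n^{2/3}) E[X] diverges (above the triangle threshold p ~ 1/n).


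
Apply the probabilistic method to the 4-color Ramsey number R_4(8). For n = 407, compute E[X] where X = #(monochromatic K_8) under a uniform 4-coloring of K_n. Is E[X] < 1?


E[X] = C(407, 8) · 4^{1 − 28} = 17424959239309050 · 4^{−27} = 17424959239309050/18014398509481984.
As a reduced fraction: E[X] = 8712479619654525/9007199254740992 ≈ 0.967.
Is E[X] < 1? YES.
Since E[X] < 1, there exists a 4-coloring of K_{407} with no monochromatic K_8; hence R_4(8) > 407.

E[X] = 8712479619654525/9007199254740992 ≈ 0.967; E[X] < 1, so R_4(8) > 407.


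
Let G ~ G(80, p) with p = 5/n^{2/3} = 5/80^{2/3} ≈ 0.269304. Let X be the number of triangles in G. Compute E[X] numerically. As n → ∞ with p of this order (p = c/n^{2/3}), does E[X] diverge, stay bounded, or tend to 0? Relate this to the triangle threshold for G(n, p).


Number of potential triangles: C(80, 3) = 82160.
Each occurs with probability p³ ≈ (0.269304)³ ≈ 1.95312500e-02.
By linearity: E[X] = C(80, 3)·p³ ≈ 82160 · 1.95312500e-02 ≈ 1604.687500.
Since α = 2/3 < 1, p = c/n^{2/3} ≫ 1/n is above the triangle threshold p ~ 1/n. Asymptotically E[X] ~ (c³/6)·n^{3(1−α)} = (5³/6)·n^{1} → ∞; triangles are abundant w.h.p.

E[X] ≈ 1604.687500; in regime p = Θ(1/n^{2/3}) E[X] diverges (above the triangle threshold p ~ 1/n).


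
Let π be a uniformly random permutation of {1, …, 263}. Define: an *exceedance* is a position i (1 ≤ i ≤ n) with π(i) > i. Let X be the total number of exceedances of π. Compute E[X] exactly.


Write X = Σ_{i=1}^{263} X_i, where X_i = 1_{π(i) > i}.
For each fixed i, π(i) is uniform over {1, …, 263} (marginal of a uniform permutation), so P[π(i) > i] = (n − i)/n. Summing: Σ_{i=1}^{263} (n − i)/n = (0 + 1 + … + 262)/263 = 263(263 − 1)/(2·263) = (263 − 1)/2.
Hence E[X] = Σ_{i=1}^{263} (263 − i)/263 = 131 ≈ 131.000000.

E[X] = 131 = 131.000000.


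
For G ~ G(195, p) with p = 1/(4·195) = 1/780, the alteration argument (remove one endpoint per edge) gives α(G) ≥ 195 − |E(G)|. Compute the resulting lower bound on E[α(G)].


E[|E(G)|] = C(195, 2)·p = 18915 · (1/780) = 97/4.
E[α(G)] ≥ n − E[|E(G)|] = 195 − 97/4 = 683/4.
Numerically: ≈ 170.750000.
(This is only a lower bound; the true E[α(G)] may be larger.)

E[α(G)] ≥ 683/4 ≈ 170.750000.


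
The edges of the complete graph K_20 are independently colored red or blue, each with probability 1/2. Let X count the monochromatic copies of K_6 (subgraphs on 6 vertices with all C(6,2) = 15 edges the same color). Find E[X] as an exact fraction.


Let X = Σ_S X_S over the C(20, 6) = 38760 subsets S of size 6, where X_S = 1 if the K_6 on S is monochromatic.
For a fixed S, the K_6 on S has C(6, 2) = 15 edges. P[all 15 edges red] = (1/2)^15, and likewise for blue, so P[monochromatic] = 2·(1/2)^15 = 2^{1 − 15} = 1/16384.
By linearity: E[X] = C(20, 6) · 2^{1 − 15} = 38760 · 1/16384 = 4845/2048.
Numerically: E[X] ≈ 2.3657.

E[X] = C(20,6)·2^(1−C(6,2)) = 4845/2048 ≈ 2.3657.


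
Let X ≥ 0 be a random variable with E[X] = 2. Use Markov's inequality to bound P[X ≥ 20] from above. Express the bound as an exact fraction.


μ = E[X] = 2, a = 20.
Markov: P[X ≥ 20] ≤ μ/a = (2)/20 = 1/10.
Numerically: ≈ 0.10000.
(Since a = 20 > μ = 2.00000, the bound 1/10 is < 1 and informative.)

P[X ≥ 20] ≤ 1/10 ≈ 0.10000.


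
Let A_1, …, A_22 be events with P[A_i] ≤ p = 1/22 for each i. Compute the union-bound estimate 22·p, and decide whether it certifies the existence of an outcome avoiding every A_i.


Union bound: P[∪_{i=1}^{22} A_i] ≤ Σ_i P[A_i] ≤ 22·p = 22·(1/22) = 1.
Numerically: 1 ≈ 1.000.
Is 1 < 1? NO.
Since the bound 1 is ≥ 1, the union bound is uninformative here; it does NOT by itself certify existence.

22·p = 1 ≈ 1.000; existence NOT certified by the union bound.


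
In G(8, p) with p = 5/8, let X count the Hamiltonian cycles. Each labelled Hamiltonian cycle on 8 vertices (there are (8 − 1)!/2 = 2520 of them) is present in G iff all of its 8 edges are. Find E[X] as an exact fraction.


K_8 has (8 − 1)!/2 = 2520 labelled Hamiltonian cycles.
For each such Hamiltonian cycle H, let X_H = 1 if all 8 edges of H are present in G. Then P[X_H = 1] = p^{8} = (5/8)^{8} = 390625/16777216.
Summing the indicators: E[X] = Σ_H E[X_H] = 2520 · p^{8} = 2520 · 390625/16777216 = 123046875/2097152.
Numerically: E[X] ≈ 58.7.

E[X] = 2520 · (5/8)^{8} = 123046875/2097152 ≈ 58.7.


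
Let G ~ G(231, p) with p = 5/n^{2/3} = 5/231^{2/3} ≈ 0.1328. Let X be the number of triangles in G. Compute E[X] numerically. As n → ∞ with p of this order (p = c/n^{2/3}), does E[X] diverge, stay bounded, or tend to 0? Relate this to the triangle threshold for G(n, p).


Number of potential triangles: C(231, 3) = 2027795.
Each occurs with probability p³ ≈ (0.1328)³ ≈ 2.342535e-03.
By linearity: E[X] = C(231, 3)·p³ ≈ 2027795 · 2.342535e-03 ≈ 4750.1804.
Since α = 2/3 < 1, p = c/n^{2/3} ≫ 1/n is above the triangle threshold p ~ 1/n. Asymptotically E[X] ~ (c³/6)·n^{3(1−α)} = (5³/6)·n^{1} → ∞; triangles are abundant w.h.p.

E[X] ≈ 4750.1804; in regime p = Θ(1/n^{2/3}) E[X] diverges (above the triangle threshold p ~ 1/n).


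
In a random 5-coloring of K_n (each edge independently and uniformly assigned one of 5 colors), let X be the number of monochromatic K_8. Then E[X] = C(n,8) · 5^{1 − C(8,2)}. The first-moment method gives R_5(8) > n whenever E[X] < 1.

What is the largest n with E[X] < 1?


We need C(n, 8) · 5^{1 − 28} < 1, i.e. C(n, 8) < 5^{28 − 1} = 7450580596923828125.
Check values of n near the boundary:
  n = 862: C(862, 8) = 7317951015318931845; 7317951015318931845 < 7450580596923828125? YES
  n = 863: C(863, 8) = 7386423071602617757; 7386423071602617757 < 7450580596923828125? YES
  n = 864: C(864, 8) = 7455455062926006708; 7455455062926006708 < 7450580596923828125? NO
  n = 865: C(865, 8) = 7525050909487743060; 7525050909487743060 < 7450580596923828125? NO
The largest n with C(n, 8) < 7450580596923828125 is n = 863 (where E[X] = 7386423071602617757/7450580596923828125 ≈ 0.991). Hence R_5(8) > 863, i.e. R_5(8) ≥ 864.

Largest n = 863; hence R_5(8) > 863.


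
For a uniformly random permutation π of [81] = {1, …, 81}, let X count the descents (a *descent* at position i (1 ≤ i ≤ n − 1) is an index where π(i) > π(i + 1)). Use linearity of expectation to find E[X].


Write X = Σ X_I over i = 1, …, 80, with X_I the indicator of one descent.
There are 80 indicators.
For each fixed i, the pair (π(i), π(i+1)) is a uniformly random ordered pair of distinct values from {1, …, 81}; by symmetry P[π(i) > π(i+1)] = 1/2.
By linearity: E[X] = 80 · (1/2) = (81 − 1) · (1/2) = 40 ≈ 40.000.

E[X] = 40 = 40.000.


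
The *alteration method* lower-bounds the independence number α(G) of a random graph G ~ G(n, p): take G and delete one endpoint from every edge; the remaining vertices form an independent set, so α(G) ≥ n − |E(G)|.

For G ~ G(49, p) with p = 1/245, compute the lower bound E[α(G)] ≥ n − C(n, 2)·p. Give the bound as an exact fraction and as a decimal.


E[|E(G)|] = C(49, 2)·p = 1176 · (1/245) = 24/5.
E[α(G)] ≥ n − E[|E(G)|] = 49 − 24/5 = 221/5.
Numerically: ≈ 44.200.
(This is only a lower bound; the true E[α(G)] may be larger.)

E[α(G)] ≥ 221/5 ≈ 44.200.


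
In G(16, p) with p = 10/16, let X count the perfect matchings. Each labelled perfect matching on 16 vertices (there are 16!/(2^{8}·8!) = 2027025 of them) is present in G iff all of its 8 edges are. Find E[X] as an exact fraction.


K_16 has 16!/(2^{8}·8!) = 2027025 labelled perfect matchings.
For each such perfect matching H, let X_H = 1 if all 8 edges of H are present in G. Then P[X_H = 1] = p^{8} = (5/8)^{8} = 390625/16777216.
By linearity: E[X] = Σ_H E[X_H] = 2027025 · p^{8} = 2027025 · 390625/16777216 = 791806640625/16777216.
Numerically: E[X] ≈ 47195.4.

E[X] = 2027025 · (5/8)^{8} = 791806640625/16777216 ≈ 47195.4.


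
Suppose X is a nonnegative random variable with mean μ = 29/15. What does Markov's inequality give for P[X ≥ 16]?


μ = E[X] = 29/15, a = 16.
Markov: P[X ≥ 16] ≤ μ/a = (29/15)/16 = 29/240.
Numerically: ≈ 0.121.
(Since a = 16 > μ = 1.933, the bound 29/240 is < 1 and informative.)

P[X ≥ 16] ≤ 29/240 ≈ 0.121.


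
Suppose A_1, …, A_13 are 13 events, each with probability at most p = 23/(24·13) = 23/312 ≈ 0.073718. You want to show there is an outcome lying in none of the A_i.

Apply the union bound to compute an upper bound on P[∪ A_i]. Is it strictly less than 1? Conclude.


Union bound: P[∪_{i=1}^{13} A_i] ≤ Σ_i P[A_i] ≤ 13·p = 13·(23/312) = 23/24.
Numerically: 23/24 ≈ 0.958333.
Is 23/24 < 1? YES.
Since P[∪ A_i] ≤ 23/24 < 1, the complement has P[∩ A_i^c] ≥ 1 − 23/24 = 1/24 > 0, so some outcome avoids every A_i.

13·p = 23/24 ≈ 0.958333; existence CERTIFIED by the union bound.


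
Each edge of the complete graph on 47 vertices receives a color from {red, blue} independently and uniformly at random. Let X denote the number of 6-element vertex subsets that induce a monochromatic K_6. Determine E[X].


Let X = Σ_S X_S over the C(47, 6) = 10737573 subsets S of size 6, where X_S = 1 if the K_6 on S is monochromatic.
For a fixed S, the K_6 on S has C(6, 2) = 15 edges. P[all 15 edges red] = (1/2)^15, and likewise for blue, so P[monochromatic] = 2·(1/2)^15 = 2^{1 − 15} = 1/16384.
Summing: E[X] = C(47, 6) · 2^{1 − 15} = 10737573 · 1/16384 = 10737573/16384.
Numerically: E[X] ≈ 655.369446.

E[X] = C(47,6)·2^(1−C(6,2)) = 10737573/16384 ≈ 655.369446.


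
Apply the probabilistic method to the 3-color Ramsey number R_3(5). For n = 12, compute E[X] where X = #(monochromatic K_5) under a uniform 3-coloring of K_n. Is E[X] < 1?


E[X] = C(12, 5) · 3^{1 − 10} = 792 · 3^{−9} = 792/19683.
As a reduced fraction: E[X] = 88/2187 ≈ 0.040.
Is E[X] < 1? YES.
Since E[X] < 1, there exists a 3-coloring of K_{12} with no monochromatic K_5; hence R_3(5) > 12.

E[X] = 88/2187 ≈ 0.040; E[X] < 1, so R_3(5) > 12.


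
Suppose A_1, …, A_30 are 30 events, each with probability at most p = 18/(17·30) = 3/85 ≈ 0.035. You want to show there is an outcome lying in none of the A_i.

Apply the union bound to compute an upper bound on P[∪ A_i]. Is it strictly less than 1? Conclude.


Union bound: P[∪_{i=1}^{30} A_i] ≤ Σ_i P[A_i] ≤ 30·p = 30·(3/85) = 18/17.
Numerically: 18/17 ≈ 1.059.
Is 18/17 < 1? NO.
Since the bound 18/17 is ≥ 1, the union bound is uninformative here; it does NOT by itself certify existence.

30·p = 18/17 ≈ 1.059; existence NOT certified by the union bound.


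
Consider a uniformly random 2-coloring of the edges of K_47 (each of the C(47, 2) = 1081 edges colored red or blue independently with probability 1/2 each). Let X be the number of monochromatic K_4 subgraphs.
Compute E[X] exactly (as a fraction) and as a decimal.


Let X = Σ_S X_S over the C(47, 4) = 178365 subsets S of size 4, where X_S = 1 if the K_4 on S is monochromatic.
For a fixed S, the K_4 on S has C(4, 2) = 6 edges. P[all 6 edges red] = (1/2)^6, and likewise for blue, so P[monochromatic] = 2·(1/2)^6 = 2^{1 − 6} = 1/32.
By linearity: E[X] = C(47, 4) · 2^{1 − 6} = 178365 · 1/32 = 178365/32.
Numerically: E[X] ≈ 5573.90625.

E[X] = C(47,4)·2^(1−C(4,2)) = 178365/32 ≈ 5573.90625.


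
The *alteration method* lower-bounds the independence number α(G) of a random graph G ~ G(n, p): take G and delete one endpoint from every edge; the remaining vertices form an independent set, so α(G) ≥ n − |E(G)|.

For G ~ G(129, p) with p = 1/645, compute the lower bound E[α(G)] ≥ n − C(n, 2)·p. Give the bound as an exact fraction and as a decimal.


E[|E(G)|] = C(129, 2)·p = 8256 · (1/645) = 64/5.
E[α(G)] ≥ n − E[|E(G)|] = 129 − 64/5 = 581/5.
Numerically: ≈ 116.200.
(This is only a lower bound; the true E[α(G)] may be larger.)

E[α(G)] ≥ 581/5 ≈ 116.200.


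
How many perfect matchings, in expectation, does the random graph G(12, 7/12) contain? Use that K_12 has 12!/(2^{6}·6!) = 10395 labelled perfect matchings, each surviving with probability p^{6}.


K_12 has 12!/(2^{6}·6!) = 10395 labelled perfect matchings.
For each such perfect matching H, let X_H = 1 if all 6 edges of H are present in G. Then P[X_H = 1] = p^{6} = (7/12)^{6} = 117649/2985984.
Summing the indicators: E[X] = Σ_H E[X_H] = 10395 · p^{6} = 10395 · 117649/2985984 = 45294865/110592.
Numerically: E[X] ≈ 409.57.

E[X] = 10395 · (7/12)^{6} = 45294865/110592 ≈ 409.57.
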